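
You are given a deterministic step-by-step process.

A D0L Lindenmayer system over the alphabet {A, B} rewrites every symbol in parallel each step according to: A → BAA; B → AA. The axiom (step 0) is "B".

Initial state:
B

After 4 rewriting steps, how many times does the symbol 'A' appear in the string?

k=0  B
k=1  AA
k=2  BAABAA
k=3  AABAABAAAABAABAA
k=4  BAABAAAABAABAAAABAABAABAABAAAABAABAAAABAABAA

32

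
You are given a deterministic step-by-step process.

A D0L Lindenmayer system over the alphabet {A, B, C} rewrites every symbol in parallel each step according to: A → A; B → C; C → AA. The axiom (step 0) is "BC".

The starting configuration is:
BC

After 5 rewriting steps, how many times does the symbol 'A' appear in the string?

4

step 0: BC
step 1: CAA
step 2: AAAA
step 3: AAAA
step 4: AAAA
step 5: AAAA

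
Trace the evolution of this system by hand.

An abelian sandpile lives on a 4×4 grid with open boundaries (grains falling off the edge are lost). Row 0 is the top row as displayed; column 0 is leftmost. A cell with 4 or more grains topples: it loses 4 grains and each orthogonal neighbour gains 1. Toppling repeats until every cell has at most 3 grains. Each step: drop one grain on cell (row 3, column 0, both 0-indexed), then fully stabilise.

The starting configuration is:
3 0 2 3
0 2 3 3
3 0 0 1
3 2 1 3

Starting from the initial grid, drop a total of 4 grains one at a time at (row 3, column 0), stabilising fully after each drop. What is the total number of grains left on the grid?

step 0: 3 0 2 3
0 2 3 3
3 0 0 1
3 2 1 3
step 1: 3 0 2 3
1 2 3 3
0 1 0 1
1 3 1 3
step 2: 3 0 2 3
1 2 3 3
0 1 0 1
2 3 1 3
step 3: 3 0 2 3
1 2 3 3
0 1 0 1
3 3 1 3
step 4: 3 0 2 3
1 2 3 3
1 2 0 1
1 0 2 3

27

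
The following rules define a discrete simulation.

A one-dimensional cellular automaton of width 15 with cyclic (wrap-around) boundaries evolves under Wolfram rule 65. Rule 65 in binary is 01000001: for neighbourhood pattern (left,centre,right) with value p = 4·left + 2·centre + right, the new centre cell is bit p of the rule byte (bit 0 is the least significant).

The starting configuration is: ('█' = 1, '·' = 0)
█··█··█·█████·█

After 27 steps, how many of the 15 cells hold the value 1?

t=0: █··█··█·█████·█
t=1: █···········█··
t=2: ··█████████····
t=3: █·········█·███
t=4: █·███████······
t=5: ········█·████·
t=6: ███████······█·
t=7: ······█·████···
t=8: █████······█·██
t=9: ····█·████·····
t=10: ███······█·████
t=11: ··█·████·······
t=12: █······█·██████
t=13: █·████·········
t=14: ·····█·███████·
t=15: ████·········█·
t=16: ···█·███████···
t=17: ██·········█·██
t=18: ·█·███████·····
t=19: ·········█·████
t=20: ·███████······█
t=21: ·······█·████··
t=22: ██████······█·█
t=23: ·····█·████····
t=24: ████······█·███
t=25: ···█·████······
t=26: ██······█·█████
t=27: ·█·████········

5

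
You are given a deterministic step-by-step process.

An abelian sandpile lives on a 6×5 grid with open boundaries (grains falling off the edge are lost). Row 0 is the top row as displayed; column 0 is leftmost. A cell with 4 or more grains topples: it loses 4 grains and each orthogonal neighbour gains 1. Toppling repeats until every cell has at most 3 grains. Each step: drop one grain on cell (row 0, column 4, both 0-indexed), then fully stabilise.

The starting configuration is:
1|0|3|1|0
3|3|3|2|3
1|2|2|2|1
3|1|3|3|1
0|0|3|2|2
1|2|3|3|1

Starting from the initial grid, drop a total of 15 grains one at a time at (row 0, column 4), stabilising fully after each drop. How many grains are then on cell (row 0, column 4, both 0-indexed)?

2

step 0: 1|0|3|1|0
3|3|3|2|3
1|2|2|2|1
3|1|3|3|1
0|0|3|2|2
1|2|3|3|1
step 1: 1|0|3|1|1
3|3|3|2|3
1|2|2|2|1
3|1|3|3|1
0|0|3|2|2
1|2|3|3|1
step 2: 1|0|3|1|2
3|3|3|2|3
1|2|2|2|1
3|1|3|3|1
0|0|3|2|2
1|2|3|3|1
step 3: 1|0|3|1|3
3|3|3|2|3
1|2|2|2|1
3|1|3|3|1
0|0|3|2|2
1|2|3|3|1
step 4: 1|0|3|2|1
3|3|3|3|0
1|2|2|2|2
3|1|3|3|1
0|0|3|2|2
1|2|3|3|1
step 5: 1|0|3|2|2
3|3|3|3|0
1|2|2|2|2
3|1|3|3|1
0|0|3|2|2
1|2|3|3|1
step 6: 1|0|3|2|3
3|3|3|3|0
1|2|2|2|2
3|1|3|3|1
0|0|3|2|2
1|2|3|3|1
step 7: 1|0|3|3|0
3|3|3|3|1
1|2|2|2|2
3|1|3|3|1
0|0|3|2|2
1|2|3|3|1
step 8: 1|0|3|3|1
3|3|3|3|1
1|2|2|2|2
3|1|3|3|1
0|0|3|2|2
1|2|3|3|1
step 9: 1|0|3|3|2
3|3|3|3|1
1|2|2|2|2
3|1|3|3|1
0|0|3|2|2
1|2|3|3|1
step 10: 1|0|3|3|3
3|3|3|3|1
1|2|2|2|2
3|1|3|3|1
0|0|3|2|2
1|2|3|3|1
step 11: 2|2|1|2|1
0|1|2|1|3
2|3|3|3|2
3|1|3|3|1
0|0|3|2|2
1|2|3|3|1
step 12: 2|2|1|2|2
0|1|2|1|3
2|3|3|3|2
3|1|3|3|1
0|0|3|2|2
1|2|3|3|1
step 13: 2|2|1|2|3
0|1|2|1|3
2|3|3|3|2
3|1|3|3|1
0|0|3|2|2
1|2|3|3|1
step 14: 2|2|1|3|1
0|1|2|2|0
2|3|3|3|3
3|1|3|3|1
0|0|3|2|2
1|2|3|3|1
step 15: 2|2|1|3|2
0|1|2|2|0
2|3|3|3|3
3|1|3|3|1
0|0|3|2|2
1|2|3|3|1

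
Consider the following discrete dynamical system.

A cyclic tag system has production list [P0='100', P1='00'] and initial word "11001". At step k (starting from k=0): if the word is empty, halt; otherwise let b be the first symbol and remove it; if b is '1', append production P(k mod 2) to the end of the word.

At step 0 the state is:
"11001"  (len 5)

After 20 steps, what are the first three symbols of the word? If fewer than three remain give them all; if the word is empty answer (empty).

(empty)

gen 0: "11001"  (len 5)
gen 1: "1001100"  (len 7)
gen 2: "00110000"  (len 8)
gen 3: "0110000"  (len 7)
gen 4: "110000"  (len 6)
gen 5: "10000100"  (len 8)
gen 6: "000010000"  (len 9)
gen 7: "00010000"  (len 8)
gen 8: "0010000"  (len 7)
gen 9: "010000"  (len 6)
gen 10: "10000"  (len 5)
gen 11: "0000100"  (len 7)
gen 12: "000100"  (len 6)
gen 13: "00100"  (len 5)
gen 14: "0100"  (len 4)
gen 15: "100"  (len 3)
gen 16: "0000"  (len 4)
gen 17: "000"  (len 3)
gen 18: "00"  (len 2)
gen 19: "0"  (len 1)
gen 20: (halted — word empty)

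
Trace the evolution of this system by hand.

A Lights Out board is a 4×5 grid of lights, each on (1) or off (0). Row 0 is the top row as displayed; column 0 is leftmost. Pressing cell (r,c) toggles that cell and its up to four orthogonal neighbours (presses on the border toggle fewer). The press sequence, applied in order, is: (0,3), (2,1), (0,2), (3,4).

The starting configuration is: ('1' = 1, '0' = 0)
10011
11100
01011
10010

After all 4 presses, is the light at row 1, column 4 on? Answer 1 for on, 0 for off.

0) 10011
11100
01011
10010
1) 10100
11110
01011
10010
2) 10100
10110
10111
11010
3) 11010
10010
10111
11010
4) 11010
10010
10110
11001

0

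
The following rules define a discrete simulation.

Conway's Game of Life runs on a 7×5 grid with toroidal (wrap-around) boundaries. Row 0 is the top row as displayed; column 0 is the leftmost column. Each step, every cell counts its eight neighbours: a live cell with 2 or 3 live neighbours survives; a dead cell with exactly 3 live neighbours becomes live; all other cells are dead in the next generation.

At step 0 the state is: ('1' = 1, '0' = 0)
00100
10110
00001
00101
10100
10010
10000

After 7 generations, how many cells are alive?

4

[0] 00100
10110
00001
00101
10100
10010
10000
[1] 00111
01111
11101
11001
10100
10000
01001
[2] 00000
00000
00000
00000
00000
10001
01101
[3] 00000
00000
00000
00000
00000
11011
01011
[4] 00000
00000
00000
00000
10001
01010
01010
[5] 00000
00000
00000
00000
10001
01010
00000
[6] 00000
00000
00000
00000
10001
10001
00000
[7] 00000
00000
00000
00000
10001
10001
00000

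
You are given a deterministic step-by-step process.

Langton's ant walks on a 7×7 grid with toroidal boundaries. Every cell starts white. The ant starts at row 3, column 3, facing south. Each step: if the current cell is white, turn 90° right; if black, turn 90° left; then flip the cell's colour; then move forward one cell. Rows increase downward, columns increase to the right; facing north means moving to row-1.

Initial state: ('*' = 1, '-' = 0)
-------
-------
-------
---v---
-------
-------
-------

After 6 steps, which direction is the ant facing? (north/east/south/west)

south

step 0: -------
-------
-------
---v---
-------
-------
-------
step 1: -------
-------
-------
--<*---
-------
-------
-------
step 2: -------
-------
--^----
--**---
-------
-------
-------
step 3: -------
-------
--*>---
--**---
-------
-------
-------
step 4: -------
-------
--**---
--*v---
-------
-------
-------
step 5: -------
-------
--**---
--*->--
-------
-------
-------
step 6: -------
-------
--**---
--*-*--
----v--
-------
-------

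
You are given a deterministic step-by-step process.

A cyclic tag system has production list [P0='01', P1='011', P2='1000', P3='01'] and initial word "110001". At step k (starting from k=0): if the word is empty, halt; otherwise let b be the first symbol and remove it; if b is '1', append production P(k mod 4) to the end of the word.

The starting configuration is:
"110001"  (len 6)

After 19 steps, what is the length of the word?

18

step 0: "110001"  (len 6)
step 1: "1000101"  (len 7)
step 2: "000101011"  (len 9)
step 3: "00101011"  (len 8)
step 4: "0101011"  (len 7)
step 5: "101011"  (len 6)
step 6: "01011011"  (len 8)
step 7: "1011011"  (len 7)
step 8: "01101101"  (len 8)
step 9: "1101101"  (len 7)
step 10: "101101011"  (len 9)
step 11: "011010111000"  (len 12)
step 12: "11010111000"  (len 11)
step 13: "101011100001"  (len 12)
step 14: "01011100001011"  (len 14)
step 15: "1011100001011"  (len 13)
step 16: "01110000101101"  (len 14)
step 17: "1110000101101"  (len 13)
step 18: "110000101101011"  (len 15)
step 19: "100001011010111000"  (len 18)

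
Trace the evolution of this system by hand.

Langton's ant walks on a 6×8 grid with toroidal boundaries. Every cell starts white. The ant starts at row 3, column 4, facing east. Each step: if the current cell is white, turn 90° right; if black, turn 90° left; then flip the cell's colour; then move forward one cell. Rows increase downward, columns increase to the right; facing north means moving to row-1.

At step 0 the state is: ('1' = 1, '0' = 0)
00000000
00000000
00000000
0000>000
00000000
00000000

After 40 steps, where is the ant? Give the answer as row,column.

3,2

gen 0: 00000000
00000000
00000000
0000>000
00000000
00000000
gen 1: 00000000
00000000
00000000
00001000
0000v000
00000000
gen 2: 00000000
00000000
00000000
00001000
000<1000
00000000
gen 3: 00000000
00000000
00000000
000^1000
00011000
00000000
gen 4: 00000000
00000000
00000000
0001>000
00011000
00000000
gen 5: 00000000
00000000
0000^000
00010000
00011000
00000000
gen 6: 00000000
00000000
00001>00
00010000
00011000
00000000
gen 7: 00000000
00000000
00001100
00010v00
00011000
00000000
gen 8: 00000000
00000000
00001100
0001<100
00011000
00000000
gen 9: 00000000
00000000
0000^100
00011100
00011000
00000000
gen 10: 00000000
00000000
000<0100
00011100
00011000
00000000
gen 11: 00000000
000^0000
00010100
00011100
00011000
00000000
gen 12: 00000000
0001>000
00010100
00011100
00011000
00000000
gen 13: 00000000
00011000
0001v100
00011100
00011000
00000000
gen 14: 00000000
00011000
000<1100
00011100
00011000
00000000
gen 15: 00000000
00011000
00001100
000v1100
00011000
00000000
gen 16: 00000000
00011000
00001100
0000>100
00011000
00000000
gen 17: 00000000
00011000
0000^100
00000100
00011000
00000000
gen 18: 00000000
00011000
000<0100
00000100
00011000
00000000
gen 19: 00000000
000^1000
00010100
00000100
00011000
00000000
gen 20: 00000000
00<01000
00010100
00000100
00011000
00000000
gen 21: 00^00000
00101000
00010100
00000100
00011000
00000000
gen 22: 001>0000
00101000
00010100
00000100
00011000
00000000
gen 23: 00110000
001v1000
00010100
00000100
00011000
00000000
gen 24: 00110000
00<11000
00010100
00000100
00011000
00000000
gen 25: 00110000
00011000
00v10100
00000100
00011000
00000000
gen 26: 00110000
00011000
0<110100
00000100
00011000
00000000
gen 27: 00110000
0^011000
01110100
00000100
00011000
00000000
gen 28: 00110000
01>11000
01110100
00000100
00011000
00000000
gen 29: 00110000
01111000
01v10100
00000100
00011000
00000000
gen 30: 00110000
01111000
010>0100
00000100
00011000
00000000
gen 31: 00110000
011^1000
01000100
00000100
00011000
00000000
gen 32: 00110000
01<01000
01000100
00000100
00011000
00000000
gen 33: 00110000
01001000
01v00100
00000100
00011000
00000000
gen 34: 00110000
01001000
0<100100
00000100
00011000
00000000
gen 35: 00110000
01001000
00100100
0v000100
00011000
00000000
gen 36: 00110000
01001000
00100100
<1000100
00011000
00000000
gen 37: 00110000
01001000
^0100100
11000100
00011000
00000000
gen 38: 00110000
01001000
1>100100
11000100
00011000
00000000
gen 39: 00110000
01001000
11100100
1v000100
00011000
00000000
gen 40: 00110000
01001000
11100100
10>00100
00011000
00000000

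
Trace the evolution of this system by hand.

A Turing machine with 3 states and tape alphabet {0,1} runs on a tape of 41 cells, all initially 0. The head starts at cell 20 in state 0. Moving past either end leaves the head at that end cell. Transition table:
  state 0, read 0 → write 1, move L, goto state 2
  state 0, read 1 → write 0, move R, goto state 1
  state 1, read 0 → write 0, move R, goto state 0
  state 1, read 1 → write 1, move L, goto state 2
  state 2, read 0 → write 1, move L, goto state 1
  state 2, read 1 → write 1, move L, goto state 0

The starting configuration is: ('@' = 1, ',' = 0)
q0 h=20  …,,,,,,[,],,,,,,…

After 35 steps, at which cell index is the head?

19

t=0: q0 h=20  …,,,,,,[,],,,,,,…
t=1: q2 h=19  …,,,,,,[,]@,,,,,…
t=2: q1 h=18  …,,,,,,[,]@@,,,,…
t=3: q0 h=19  …,,,,,,[@]@,,,,,…
t=4: q1 h=20  …,,,,,,[@],,,,,,…
t=5: q2 h=19  …,,,,,,[,]@,,,,,…
t=6: q1 h=18  …,,,,,,[,]@@,,,,…
t=7: q0 h=19  …,,,,,,[@]@,,,,,…
t=8: q1 h=20  …,,,,,,[@],,,,,,…
t=9: q2 h=19  …,,,,,,[,]@,,,,,…
t=10: q1 h=18  …,,,,,,[,]@@,,,,…
t=11: q0 h=19  …,,,,,,[@]@,,,,,…
t=12: q1 h=20  …,,,,,,[@],,,,,,…
t=13: q2 h=19  …,,,,,,[,]@,,,,,…
t=14: q1 h=18  …,,,,,,[,]@@,,,,…
t=15: q0 h=19  …,,,,,,[@]@,,,,,…
t=16: q1 h=20  …,,,,,,[@],,,,,,…
t=17: q2 h=19  …,,,,,,[,]@,,,,,…
t=18: q1 h=18  …,,,,,,[,]@@,,,,…
t=19: q0 h=19  …,,,,,,[@]@,,,,,…
t=20: q1 h=20  …,,,,,,[@],,,,,,…
t=21: q2 h=19  …,,,,,,[,]@,,,,,…
t=22: q1 h=18  …,,,,,,[,]@@,,,,…
t=23: q0 h=19  …,,,,,,[@]@,,,,,…
t=24: q1 h=20  …,,,,,,[@],,,,,,…
t=25: q2 h=19  …,,,,,,[,]@,,,,,…
t=26: q1 h=18  …,,,,,,[,]@@,,,,…
t=27: q0 h=19  …,,,,,,[@]@,,,,,…
t=28: q1 h=20  …,,,,,,[@],,,,,,…
t=29: q2 h=19  …,,,,,,[,]@,,,,,…
t=30: q1 h=18  …,,,,,,[,]@@,,,,…
t=31: q0 h=19  …,,,,,,[@]@,,,,,…
t=32: q1 h=20  …,,,,,,[@],,,,,,…
t=33: q2 h=19  …,,,,,,[,]@,,,,,…
t=34: q1 h=18  …,,,,,,[,]@@,,,,…
t=35: q0 h=19  …,,,,,,[@]@,,,,,…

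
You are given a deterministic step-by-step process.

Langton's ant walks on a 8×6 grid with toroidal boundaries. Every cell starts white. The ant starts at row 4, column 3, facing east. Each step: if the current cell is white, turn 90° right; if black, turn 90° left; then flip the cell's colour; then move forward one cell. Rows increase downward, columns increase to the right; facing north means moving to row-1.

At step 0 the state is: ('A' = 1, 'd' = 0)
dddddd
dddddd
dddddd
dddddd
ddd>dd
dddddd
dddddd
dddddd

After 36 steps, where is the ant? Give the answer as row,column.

4,5

t=0: dddddd
dddddd
dddddd
dddddd
ddd>dd
dddddd
dddddd
dddddd
t=1: dddddd
dddddd
dddddd
dddddd
dddAdd
dddvdd
dddddd
dddddd
t=2: dddddd
dddddd
dddddd
dddddd
dddAdd
dd<Add
dddddd
dddddd
t=3: dddddd
dddddd
dddddd
dddddd
dd^Add
ddAAdd
dddddd
dddddd
t=4: dddddd
dddddd
dddddd
dddddd
ddA>dd
ddAAdd
dddddd
dddddd
t=5: dddddd
dddddd
dddddd
ddd^dd
ddAddd
ddAAdd
dddddd
dddddd
t=6: dddddd
dddddd
dddddd
dddA>d
ddAddd
ddAAdd
dddddd
dddddd
t=7: dddddd
dddddd
dddddd
dddAAd
ddAdvd
ddAAdd
dddddd
dddddd
t=8: dddddd
dddddd
dddddd
dddAAd
ddA<Ad
ddAAdd
dddddd
dddddd
t=9: dddddd
dddddd
dddddd
ddd^Ad
ddAAAd
ddAAdd
dddddd
dddddd
t=10: dddddd
dddddd
dddddd
dd<dAd
ddAAAd
ddAAdd
dddddd
dddddd
t=11: dddddd
dddddd
dd^ddd
ddAdAd
ddAAAd
ddAAdd
dddddd
dddddd
t=12: dddddd
dddddd
ddA>dd
ddAdAd
ddAAAd
ddAAdd
dddddd
dddddd
t=13: dddddd
dddddd
ddAAdd
ddAvAd
ddAAAd
ddAAdd
dddddd
dddddd
t=14: dddddd
dddddd
ddAAdd
dd<AAd
ddAAAd
ddAAdd
dddddd
dddddd
t=15: dddddd
dddddd
ddAAdd
dddAAd
ddvAAd
ddAAdd
dddddd
dddddd
t=16: dddddd
dddddd
ddAAdd
dddAAd
ddd>Ad
ddAAdd
dddddd
dddddd
t=17: dddddd
dddddd
ddAAdd
ddd^Ad
ddddAd
ddAAdd
dddddd
dddddd
t=18: dddddd
dddddd
ddAAdd
dd<dAd
ddddAd
ddAAdd
dddddd
dddddd
t=19: dddddd
dddddd
dd^Add
ddAdAd
ddddAd
ddAAdd
dddddd
dddddd
t=20: dddddd
dddddd
d<dAdd
ddAdAd
ddddAd
ddAAdd
dddddd
dddddd
t=21: dddddd
d^dddd
dAdAdd
ddAdAd
ddddAd
ddAAdd
dddddd
dddddd
t=22: dddddd
dA>ddd
dAdAdd
ddAdAd
ddddAd
ddAAdd
dddddd
dddddd
t=23: dddddd
dAAddd
dAvAdd
ddAdAd
ddddAd
ddAAdd
dddddd
dddddd
t=24: dddddd
dAAddd
d<AAdd
ddAdAd
ddddAd
ddAAdd
dddddd
dddddd
t=25: dddddd
dAAddd
ddAAdd
dvAdAd
ddddAd
ddAAdd
dddddd
dddddd
t=26: dddddd
dAAddd
ddAAdd
<AAdAd
ddddAd
ddAAdd
dddddd
dddddd
t=27: dddddd
dAAddd
^dAAdd
AAAdAd
ddddAd
ddAAdd
dddddd
dddddd
t=28: dddddd
dAAddd
A>AAdd
AAAdAd
ddddAd
ddAAdd
dddddd
dddddd
t=29: dddddd
dAAddd
AAAAdd
AvAdAd
ddddAd
ddAAdd
dddddd
dddddd
t=30: dddddd
dAAddd
AAAAdd
Ad>dAd
ddddAd
ddAAdd
dddddd
dddddd
t=31: dddddd
dAAddd
AA^Add
AdddAd
ddddAd
ddAAdd
dddddd
dddddd
t=32: dddddd
dAAddd
A<dAdd
AdddAd
ddddAd
ddAAdd
dddddd
dddddd
t=33: dddddd
dAAddd
AddAdd
AvddAd
ddddAd
ddAAdd
dddddd
dddddd
t=34: dddddd
dAAddd
AddAdd
<AddAd
ddddAd
ddAAdd
dddddd
dddddd
t=35: dddddd
dAAddd
AddAdd
dAddAd
vdddAd
ddAAdd
dddddd
dddddd
t=36: dddddd
dAAddd
AddAdd
dAddAd
AdddA<
ddAAdd
dddddd
dddddd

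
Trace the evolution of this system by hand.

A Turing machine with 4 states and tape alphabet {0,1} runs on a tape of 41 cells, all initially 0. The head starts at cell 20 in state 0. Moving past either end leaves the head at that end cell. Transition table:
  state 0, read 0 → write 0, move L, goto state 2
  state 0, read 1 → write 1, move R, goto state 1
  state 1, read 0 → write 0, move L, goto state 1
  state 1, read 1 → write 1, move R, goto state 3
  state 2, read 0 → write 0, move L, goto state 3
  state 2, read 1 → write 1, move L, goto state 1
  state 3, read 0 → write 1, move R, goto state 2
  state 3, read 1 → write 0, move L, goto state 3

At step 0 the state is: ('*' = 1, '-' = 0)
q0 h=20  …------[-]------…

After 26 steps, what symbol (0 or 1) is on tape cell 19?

[0] q0 h=20  …------[-]------…
[1] q2 h=19  …------[-]------…
[2] q3 h=18  …------[-]------…
[3] q2 h=19  …-----*[-]------…
[4] q3 h=18  …------[*]------…
[5] q3 h=17  …------[-]------…
[6] q2 h=18  …-----*[-]------…
[7] q3 h=17  …------[*]------…
[8] q3 h=16  …------[-]------…
[9] q2 h=17  …-----*[-]------…
[10] q3 h=16  …------[*]------…
[11] q3 h=15  …------[-]------…
[12] q2 h=16  …-----*[-]------…
[13] q3 h=15  …------[*]------…
[14] q3 h=14  …------[-]------…
[15] q2 h=15  …-----*[-]------…
[16] q3 h=14  …------[*]------…
[17] q3 h=13  …------[-]------…
[18] q2 h=14  …-----*[-]------…
[19] q3 h=13  …------[*]------…
[20] q3 h=12  …------[-]------…
[21] q2 h=13  …-----*[-]------…
[22] q3 h=12  …------[*]------…
[23] q3 h=11  …------[-]------…
[24] q2 h=12  …-----*[-]------…
[25] q3 h=11  …------[*]------…
[26] q3 h=10  …------[-]------…

0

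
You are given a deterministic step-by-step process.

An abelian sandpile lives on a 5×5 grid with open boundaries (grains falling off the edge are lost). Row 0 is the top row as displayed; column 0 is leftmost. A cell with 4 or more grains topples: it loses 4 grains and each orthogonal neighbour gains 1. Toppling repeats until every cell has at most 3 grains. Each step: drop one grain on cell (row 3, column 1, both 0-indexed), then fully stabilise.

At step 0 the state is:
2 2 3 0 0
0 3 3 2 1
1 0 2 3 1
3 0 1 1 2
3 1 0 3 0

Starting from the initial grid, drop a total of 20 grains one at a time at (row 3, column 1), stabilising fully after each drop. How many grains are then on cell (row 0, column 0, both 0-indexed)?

3

gen 0: 2 2 3 0 0
0 3 3 2 1
1 0 2 3 1
3 0 1 1 2
3 1 0 3 0
gen 1: 2 2 3 0 0
0 3 3 2 1
1 0 2 3 1
3 1 1 1 2
3 1 0 3 0
gen 2: 2 2 3 0 0
0 3 3 2 1
1 0 2 3 1
3 2 1 1 2
3 1 0 3 0
gen 3: 2 2 3 0 0
0 3 3 2 1
1 0 2 3 1
3 3 1 1 2
3 1 0 3 0
gen 4: 2 2 3 0 0
0 3 3 2 1
2 1 2 3 1
1 1 2 1 2
0 3 0 3 0
gen 5: 2 2 3 0 0
0 3 3 2 1
2 1 2 3 1
1 2 2 1 2
0 3 0 3 0
gen 6: 2 2 3 0 0
0 3 3 2 1
2 1 2 3 1
1 3 2 1 2
0 3 0 3 0
gen 7: 2 2 3 0 0
0 3 3 2 1
2 2 2 3 1
2 1 3 1 2
1 0 1 3 0
gen 8: 2 2 3 0 0
0 3 3 2 1
2 2 2 3 1
2 2 3 1 2
1 0 1 3 0
gen 9: 2 2 3 0 0
0 3 3 2 1
2 2 2 3 1
2 3 3 1 2
1 0 1 3 0
gen 10: 2 2 3 0 0
0 3 3 2 1
2 3 3 3 1
3 1 0 2 2
1 1 2 3 0
gen 11: 2 2 3 0 0
0 3 3 2 1
2 3 3 3 1
3 2 0 2 2
1 1 2 3 0
gen 12: 2 2 3 0 0
0 3 3 2 1
2 3 3 3 1
3 3 0 2 2
1 1 2 3 0
gen 13: 3 0 1 2 0
2 2 3 0 2
0 3 2 1 2
1 2 2 3 2
2 2 2 3 0
gen 14: 3 0 1 2 0
2 2 3 0 2
0 3 2 1 2
1 3 2 3 2
2 2 2 3 0
gen 15: 3 0 1 2 0
2 3 3 0 2
1 0 3 1 2
2 1 3 3 2
2 3 2 3 0
gen 16: 3 0 1 2 0
2 3 3 0 2
1 0 3 1 2
2 2 3 3 2
2 3 2 3 0
gen 17: 3 0 1 2 0
2 3 3 0 2
1 0 3 1 2
2 3 3 3 2
2 3 2 3 0
gen 18: 3 1 2 2 0
3 0 1 1 2
1 3 1 3 2
3 2 3 1 3
3 1 1 1 1
gen 19: 3 1 2 2 0
3 0 1 1 2
1 3 1 3 2
3 3 3 1 3
3 1 1 1 1
gen 20: 3 1 2 2 0
3 1 1 1 2
3 0 3 3 2
1 3 0 2 3
0 3 2 1 1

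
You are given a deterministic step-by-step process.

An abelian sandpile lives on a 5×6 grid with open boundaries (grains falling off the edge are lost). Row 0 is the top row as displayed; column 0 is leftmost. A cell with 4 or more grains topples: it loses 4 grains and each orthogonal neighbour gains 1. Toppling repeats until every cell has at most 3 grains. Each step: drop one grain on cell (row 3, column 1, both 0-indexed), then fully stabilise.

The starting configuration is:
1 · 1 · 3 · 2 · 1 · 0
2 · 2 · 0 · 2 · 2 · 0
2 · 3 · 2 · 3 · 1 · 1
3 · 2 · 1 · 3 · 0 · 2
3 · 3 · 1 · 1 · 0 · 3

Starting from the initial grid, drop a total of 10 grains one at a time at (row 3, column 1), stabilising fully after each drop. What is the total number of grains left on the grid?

t=0: 1 · 1 · 3 · 2 · 1 · 0
2 · 2 · 0 · 2 · 2 · 0
2 · 3 · 2 · 3 · 1 · 1
3 · 2 · 1 · 3 · 0 · 2
3 · 3 · 1 · 1 · 0 · 3
t=1: 1 · 1 · 3 · 2 · 1 · 0
2 · 2 · 0 · 2 · 2 · 0
2 · 3 · 2 · 3 · 1 · 1
3 · 3 · 1 · 3 · 0 · 2
3 · 3 · 1 · 1 · 0 · 3
t=2: 1 · 1 · 3 · 2 · 1 · 0
3 · 3 · 0 · 2 · 2 · 0
0 · 1 · 3 · 3 · 1 · 1
2 · 3 · 2 · 3 · 0 · 2
1 · 1 · 2 · 1 · 0 · 3
t=3: 1 · 1 · 3 · 2 · 1 · 0
3 · 3 · 0 · 2 · 2 · 0
0 · 2 · 3 · 3 · 1 · 1
3 · 0 · 3 · 3 · 0 · 2
1 · 2 · 2 · 1 · 0 · 3
t=4: 1 · 1 · 3 · 2 · 1 · 0
3 · 3 · 0 · 2 · 2 · 0
0 · 2 · 3 · 3 · 1 · 1
3 · 1 · 3 · 3 · 0 · 2
1 · 2 · 2 · 1 · 0 · 3
t=5: 1 · 1 · 3 · 2 · 1 · 0
3 · 3 · 0 · 2 · 2 · 0
0 · 2 · 3 · 3 · 1 · 1
3 · 2 · 3 · 3 · 0 · 2
1 · 2 · 2 · 1 · 0 · 3
t=6: 1 · 1 · 3 · 2 · 1 · 0
3 · 3 · 0 · 2 · 2 · 0
0 · 2 · 3 · 3 · 1 · 1
3 · 3 · 3 · 3 · 0 · 2
1 · 2 · 2 · 1 · 0 · 3
t=7: 2 · 2 · 3 · 2 · 1 · 0
0 · 1 · 2 · 3 · 2 · 0
3 · 1 · 2 · 1 · 2 · 1
0 · 3 · 2 · 1 · 1 · 2
2 · 3 · 3 · 2 · 0 · 3
t=8: 2 · 2 · 3 · 2 · 1 · 0
0 · 1 · 2 · 3 · 2 · 0
3 · 2 · 3 · 1 · 2 · 1
1 · 2 · 0 · 2 · 1 · 2
3 · 1 · 1 · 3 · 0 · 3
t=9: 2 · 2 · 3 · 2 · 1 · 0
0 · 1 · 2 · 3 · 2 · 0
3 · 2 · 3 · 1 · 2 · 1
1 · 3 · 0 · 2 · 1 · 2
3 · 1 · 1 · 3 · 0 · 3
t=10: 2 · 2 · 3 · 2 · 1 · 0
0 · 1 · 2 · 3 · 2 · 0
3 · 3 · 3 · 1 · 2 · 1
2 · 0 · 1 · 2 · 1 · 2
3 · 2 · 1 · 3 · 0 · 3

51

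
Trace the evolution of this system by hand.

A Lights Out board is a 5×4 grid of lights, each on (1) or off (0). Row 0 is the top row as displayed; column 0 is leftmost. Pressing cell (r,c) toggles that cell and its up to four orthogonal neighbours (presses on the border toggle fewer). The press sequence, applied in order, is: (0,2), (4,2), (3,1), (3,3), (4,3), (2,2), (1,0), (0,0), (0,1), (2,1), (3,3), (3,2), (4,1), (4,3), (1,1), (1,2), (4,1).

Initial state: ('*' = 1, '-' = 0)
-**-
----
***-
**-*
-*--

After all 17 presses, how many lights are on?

12

step 0: -**-
----
***-
**-*
-*--
step 1: ---*
--*-
***-
**-*
-*--
step 2: ---*
--*-
***-
****
--**
step 3: ---*
--*-
*-*-
---*
-***
step 4: ---*
--*-
*-**
--*-
-**-
step 5: ---*
--*-
*-**
--**
-*-*
step 6: ---*
----
**--
---*
-*-*
step 7: *--*
**--
-*--
---*
-*-*
step 8: -*-*
-*--
-*--
---*
-*-*
step 9: *-**
----
-*--
---*
-*-*
step 10: *-**
-*--
*-*-
-*-*
-*-*
step 11: *-**
-*--
*-**
-**-
-*--
step 12: *-**
-*--
*--*
---*
-**-
step 13: *-**
-*--
*--*
-*-*
*---
step 14: *-**
-*--
*--*
-*--
*-**
step 15: ****
*-*-
**-*
-*--
*-**
step 16: **-*
**-*
****
-*--
*-**
step 17: **-*
**-*
****
----
-*-*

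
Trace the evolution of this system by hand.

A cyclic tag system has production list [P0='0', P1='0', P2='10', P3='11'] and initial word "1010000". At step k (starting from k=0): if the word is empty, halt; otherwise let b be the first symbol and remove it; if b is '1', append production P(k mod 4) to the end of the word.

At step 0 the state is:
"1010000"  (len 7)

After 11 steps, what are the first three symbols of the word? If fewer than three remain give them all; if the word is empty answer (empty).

(empty)

k=0  "1010000"  (len 7)
k=1  "0100000"  (len 7)
k=2  "100000"  (len 6)
k=3  "0000010"  (len 7)
k=4  "000010"  (len 6)
k=5  "00010"  (len 5)
k=6  "0010"  (len 4)
k=7  "010"  (len 3)
k=8  "10"  (len 2)
k=9  "00"  (len 2)
k=10  "0"  (len 1)
k=11  (halted — word empty)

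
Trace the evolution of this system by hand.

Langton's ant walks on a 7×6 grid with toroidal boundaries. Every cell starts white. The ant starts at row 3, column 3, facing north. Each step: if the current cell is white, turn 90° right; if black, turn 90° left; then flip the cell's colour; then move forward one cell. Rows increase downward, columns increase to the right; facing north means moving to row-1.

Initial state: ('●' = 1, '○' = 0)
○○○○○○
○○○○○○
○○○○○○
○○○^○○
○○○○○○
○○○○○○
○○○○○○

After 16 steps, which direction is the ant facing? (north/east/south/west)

0) ○○○○○○
○○○○○○
○○○○○○
○○○^○○
○○○○○○
○○○○○○
○○○○○○
1) ○○○○○○
○○○○○○
○○○○○○
○○○●>○
○○○○○○
○○○○○○
○○○○○○
2) ○○○○○○
○○○○○○
○○○○○○
○○○●●○
○○○○v○
○○○○○○
○○○○○○
3) ○○○○○○
○○○○○○
○○○○○○
○○○●●○
○○○<●○
○○○○○○
○○○○○○
4) ○○○○○○
○○○○○○
○○○○○○
○○○^●○
○○○●●○
○○○○○○
○○○○○○
5) ○○○○○○
○○○○○○
○○○○○○
○○<○●○
○○○●●○
○○○○○○
○○○○○○
6) ○○○○○○
○○○○○○
○○^○○○
○○●○●○
○○○●●○
○○○○○○
○○○○○○
7) ○○○○○○
○○○○○○
○○●>○○
○○●○●○
○○○●●○
○○○○○○
○○○○○○
8) ○○○○○○
○○○○○○
○○●●○○
○○●v●○
○○○●●○
○○○○○○
○○○○○○
9) ○○○○○○
○○○○○○
○○●●○○
○○<●●○
○○○●●○
○○○○○○
○○○○○○
10) ○○○○○○
○○○○○○
○○●●○○
○○○●●○
○○v●●○
○○○○○○
○○○○○○
11) ○○○○○○
○○○○○○
○○●●○○
○○○●●○
○<●●●○
○○○○○○
○○○○○○
12) ○○○○○○
○○○○○○
○○●●○○
○^○●●○
○●●●●○
○○○○○○
○○○○○○
13) ○○○○○○
○○○○○○
○○●●○○
○●>●●○
○●●●●○
○○○○○○
○○○○○○
14) ○○○○○○
○○○○○○
○○●●○○
○●●●●○
○●v●●○
○○○○○○
○○○○○○
15) ○○○○○○
○○○○○○
○○●●○○
○●●●●○
○●○>●○
○○○○○○
○○○○○○
16) ○○○○○○
○○○○○○
○○●●○○
○●●^●○
○●○○●○
○○○○○○
○○○○○○

north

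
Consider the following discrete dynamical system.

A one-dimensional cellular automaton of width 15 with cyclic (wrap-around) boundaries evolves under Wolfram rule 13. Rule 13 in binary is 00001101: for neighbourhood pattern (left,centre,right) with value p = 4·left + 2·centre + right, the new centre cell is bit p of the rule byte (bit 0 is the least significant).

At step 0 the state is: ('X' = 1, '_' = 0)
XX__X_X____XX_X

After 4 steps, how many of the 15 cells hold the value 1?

gen 0: XX__X_X____XX_X
gen 1: ____X_X_XX_X__X
gen 2: _XX_X_X_X__X__X
gen 3: _X__X_X_X__X__X
gen 4: _X__X_X_X__X__X

6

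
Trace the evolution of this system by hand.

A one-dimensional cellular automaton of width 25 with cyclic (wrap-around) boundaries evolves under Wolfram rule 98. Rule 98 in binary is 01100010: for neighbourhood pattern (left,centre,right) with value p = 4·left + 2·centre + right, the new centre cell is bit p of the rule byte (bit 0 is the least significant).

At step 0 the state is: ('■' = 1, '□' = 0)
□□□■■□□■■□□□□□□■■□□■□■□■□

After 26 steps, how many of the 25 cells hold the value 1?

9

0) □□□■■□□■■□□□□□□■■□□■□■□■□
1) □□■□■□■□■□□□□□■□■□■□■□■□□
2) □■□■□■□■□□□□□■□■□■□■□■□□□
3) ■□■□■□■□□□□□■□■□■□■□■□□□□
4) □■□■□■□□□□□■□■□■□■□■□□□□■
5) ■□■□■□□□□□■□■□■□■□■□□□□■□
6) □■□■□□□□□■□■□■□■□■□□□□■□■
7) ■□■□□□□□■□■□■□■□■□□□□■□■□
8) □■□□□□□■□■□■□■□■□□□□■□■□■
9) ■□□□□□■□■□■□■□■□□□□■□■□■□
10) □□□□□■□■□■□■□■□□□□■□■□■□■
11) □□□□■□■□■□■□■□□□□■□■□■□■□
12) □□□■□■□■□■□■□□□□■□■□■□■□□
13) □□■□■□■□■□■□□□□■□■□■□■□□□
14) □■□■□■□■□■□□□□■□■□■□■□□□□
15) ■□■□■□■□■□□□□■□■□■□■□□□□□
16) □■□■□■□■□□□□■□■□■□■□□□□□■
17) ■□■□■□■□□□□■□■□■□■□□□□□■□
18) □■□■□■□□□□■□■□■□■□□□□□■□■
19) ■□■□■□□□□■□■□■□■□□□□□■□■□
20) □■□■□□□□■□■□■□■□□□□□■□■□■
21) ■□■□□□□■□■□■□■□□□□□■□■□■□
22) □■□□□□■□■□■□■□□□□□■□■□■□■
23) ■□□□□■□■□■□■□□□□□■□■□■□■□
24) □□□□■□■□■□■□□□□□■□■□■□■□■
25) □□□■□■□■□■□□□□□■□■□■□■□■□
26) □□■□■□■□■□□□□□■□■□■□■□■□□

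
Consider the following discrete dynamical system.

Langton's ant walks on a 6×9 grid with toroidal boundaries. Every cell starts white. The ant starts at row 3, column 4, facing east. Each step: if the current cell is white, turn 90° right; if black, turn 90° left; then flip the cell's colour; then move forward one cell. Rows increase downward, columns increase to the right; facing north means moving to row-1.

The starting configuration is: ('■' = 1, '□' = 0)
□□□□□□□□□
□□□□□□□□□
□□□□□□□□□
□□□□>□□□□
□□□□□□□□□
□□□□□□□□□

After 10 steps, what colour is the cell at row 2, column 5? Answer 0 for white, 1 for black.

[0] □□□□□□□□□
□□□□□□□□□
□□□□□□□□□
□□□□>□□□□
□□□□□□□□□
□□□□□□□□□
[1] □□□□□□□□□
□□□□□□□□□
□□□□□□□□□
□□□□■□□□□
□□□□v□□□□
□□□□□□□□□
[2] □□□□□□□□□
□□□□□□□□□
□□□□□□□□□
□□□□■□□□□
□□□<■□□□□
□□□□□□□□□
[3] □□□□□□□□□
□□□□□□□□□
□□□□□□□□□
□□□^■□□□□
□□□■■□□□□
□□□□□□□□□
[4] □□□□□□□□□
□□□□□□□□□
□□□□□□□□□
□□□■>□□□□
□□□■■□□□□
□□□□□□□□□
[5] □□□□□□□□□
□□□□□□□□□
□□□□^□□□□
□□□■□□□□□
□□□■■□□□□
□□□□□□□□□
[6] □□□□□□□□□
□□□□□□□□□
□□□□■>□□□
□□□■□□□□□
□□□■■□□□□
□□□□□□□□□
[7] □□□□□□□□□
□□□□□□□□□
□□□□■■□□□
□□□■□v□□□
□□□■■□□□□
□□□□□□□□□
[8] □□□□□□□□□
□□□□□□□□□
□□□□■■□□□
□□□■<■□□□
□□□■■□□□□
□□□□□□□□□
[9] □□□□□□□□□
□□□□□□□□□
□□□□^■□□□
□□□■■■□□□
□□□■■□□□□
□□□□□□□□□
[10] □□□□□□□□□
□□□□□□□□□
□□□<□■□□□
□□□■■■□□□
□□□■■□□□□
□□□□□□□□□

1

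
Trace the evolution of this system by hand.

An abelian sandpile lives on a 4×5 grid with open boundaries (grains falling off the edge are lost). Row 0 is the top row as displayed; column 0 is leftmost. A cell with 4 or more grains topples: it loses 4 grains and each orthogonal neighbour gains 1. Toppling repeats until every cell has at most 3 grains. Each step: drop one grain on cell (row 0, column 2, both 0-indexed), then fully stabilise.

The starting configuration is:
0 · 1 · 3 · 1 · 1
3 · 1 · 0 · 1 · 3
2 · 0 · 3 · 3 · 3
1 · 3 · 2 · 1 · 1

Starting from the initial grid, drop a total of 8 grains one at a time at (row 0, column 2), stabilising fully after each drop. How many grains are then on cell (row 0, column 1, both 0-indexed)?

3

0) 0 · 1 · 3 · 1 · 1
3 · 1 · 0 · 1 · 3
2 · 0 · 3 · 3 · 3
1 · 3 · 2 · 1 · 1
1) 0 · 2 · 0 · 2 · 1
3 · 1 · 1 · 1 · 3
2 · 0 · 3 · 3 · 3
1 · 3 · 2 · 1 · 1
2) 0 · 2 · 1 · 2 · 1
3 · 1 · 1 · 1 · 3
2 · 0 · 3 · 3 · 3
1 · 3 · 2 · 1 · 1
3) 0 · 2 · 2 · 2 · 1
3 · 1 · 1 · 1 · 3
2 · 0 · 3 · 3 · 3
1 · 3 · 2 · 1 · 1
4) 0 · 2 · 3 · 2 · 1
3 · 1 · 1 · 1 · 3
2 · 0 · 3 · 3 · 3
1 · 3 · 2 · 1 · 1
5) 0 · 3 · 0 · 3 · 1
3 · 1 · 2 · 1 · 3
2 · 0 · 3 · 3 · 3
1 · 3 · 2 · 1 · 1
6) 0 · 3 · 1 · 3 · 1
3 · 1 · 2 · 1 · 3
2 · 0 · 3 · 3 · 3
1 · 3 · 2 · 1 · 1
7) 0 · 3 · 2 · 3 · 1
3 · 1 · 2 · 1 · 3
2 · 0 · 3 · 3 · 3
1 · 3 · 2 · 1 · 1
8) 0 · 3 · 3 · 3 · 1
3 · 1 · 2 · 1 · 3
2 · 0 · 3 · 3 · 3
1 · 3 · 2 · 1 · 1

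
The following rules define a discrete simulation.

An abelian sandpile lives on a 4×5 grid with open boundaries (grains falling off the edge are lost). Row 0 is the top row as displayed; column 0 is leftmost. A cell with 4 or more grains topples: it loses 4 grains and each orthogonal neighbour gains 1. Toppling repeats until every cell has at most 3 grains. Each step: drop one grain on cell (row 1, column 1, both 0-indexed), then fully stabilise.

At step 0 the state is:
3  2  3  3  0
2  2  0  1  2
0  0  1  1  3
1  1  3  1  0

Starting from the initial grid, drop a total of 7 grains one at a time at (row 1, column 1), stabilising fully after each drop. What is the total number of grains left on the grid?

30

0) 3  2  3  3  0
2  2  0  1  2
0  0  1  1  3
1  1  3  1  0
1) 3  2  3  3  0
2  3  0  1  2
0  0  1  1  3
1  1  3  1  0
2) 3  3  3  3  0
3  0  1  1  2
0  1  1  1  3
1  1  3  1  0
3) 3  3  3  3  0
3  1  1  1  2
0  1  1  1  3
1  1  3  1  0
4) 3  3  3  3  0
3  2  1  1  2
0  1  1  1  3
1  1  3  1  0
5) 3  3  3  3  0
3  3  1  1  2
0  1  1  1  3
1  1  3  1  0
6) 1  2  1  0  1
1  2  3  2  2
1  2  1  1  3
1  1  3  1  0
7) 1  2  1  0  1
1  3  3  2  2
1  2  1  1  3
1  1  3  1  0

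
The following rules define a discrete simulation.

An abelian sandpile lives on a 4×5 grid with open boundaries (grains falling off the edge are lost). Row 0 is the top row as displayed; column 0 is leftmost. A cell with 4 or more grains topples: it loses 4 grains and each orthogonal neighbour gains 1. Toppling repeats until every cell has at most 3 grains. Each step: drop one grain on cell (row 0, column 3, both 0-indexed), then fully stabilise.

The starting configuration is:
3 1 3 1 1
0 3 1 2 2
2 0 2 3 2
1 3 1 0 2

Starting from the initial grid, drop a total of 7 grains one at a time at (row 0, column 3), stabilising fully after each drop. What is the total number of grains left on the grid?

37

[0] 3 1 3 1 1
0 3 1 2 2
2 0 2 3 2
1 3 1 0 2
[1] 3 1 3 2 1
0 3 1 2 2
2 0 2 3 2
1 3 1 0 2
[2] 3 1 3 3 1
0 3 1 2 2
2 0 2 3 2
1 3 1 0 2
[3] 3 2 0 1 2
0 3 2 3 2
2 0 2 3 2
1 3 1 0 2
[4] 3 2 0 2 2
0 3 2 3 2
2 0 2 3 2
1 3 1 0 2
[5] 3 2 0 3 2
0 3 2 3 2
2 0 2 3 2
1 3 1 0 2
[6] 3 2 1 1 3
0 3 3 1 3
2 0 3 0 3
1 3 1 1 2
[7] 3 2 1 2 3
0 3 3 1 3
2 0 3 0 3
1 3 1 1 2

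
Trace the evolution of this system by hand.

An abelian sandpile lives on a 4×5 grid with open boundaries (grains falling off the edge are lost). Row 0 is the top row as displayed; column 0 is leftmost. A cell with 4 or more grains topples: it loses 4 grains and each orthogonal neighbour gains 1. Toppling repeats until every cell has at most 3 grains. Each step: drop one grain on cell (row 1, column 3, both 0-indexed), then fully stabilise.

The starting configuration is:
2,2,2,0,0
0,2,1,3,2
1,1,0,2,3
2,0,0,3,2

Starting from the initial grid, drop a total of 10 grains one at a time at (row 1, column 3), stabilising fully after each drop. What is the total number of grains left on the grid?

[0] 2,2,2,0,0
0,2,1,3,2
1,1,0,2,3
2,0,0,3,2
[1] 2,2,2,1,0
0,2,2,0,3
1,1,0,3,3
2,0,0,3,2
[2] 2,2,2,1,0
0,2,2,1,3
1,1,0,3,3
2,0,0,3,2
[3] 2,2,2,1,0
0,2,2,2,3
1,1,0,3,3
2,0,0,3,2
[4] 2,2,2,1,0
0,2,2,3,3
1,1,0,3,3
2,0,0,3,2
[5] 2,2,2,2,1
0,2,3,2,1
1,1,1,2,2
2,0,1,1,0
[6] 2,2,2,2,1
0,2,3,3,1
1,1,1,2,2
2,0,1,1,0
[7] 2,2,3,3,1
0,3,0,1,2
1,1,2,3,2
2,0,1,1,0
[8] 2,2,3,3,1
0,3,0,2,2
1,1,2,3,2
2,0,1,1,0
[9] 2,2,3,3,1
0,3,0,3,2
1,1,2,3,2
2,0,1,1,0
[10] 2,3,0,1,2
0,3,2,2,3
1,1,3,0,3
2,0,1,2,0

31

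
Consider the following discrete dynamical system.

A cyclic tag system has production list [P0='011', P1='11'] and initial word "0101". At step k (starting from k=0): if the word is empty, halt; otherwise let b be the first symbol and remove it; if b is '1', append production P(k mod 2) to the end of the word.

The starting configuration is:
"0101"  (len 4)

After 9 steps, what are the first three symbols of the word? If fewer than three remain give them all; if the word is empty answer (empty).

gen 0: "0101"  (len 4)
gen 1: "101"  (len 3)
gen 2: "0111"  (len 4)
gen 3: "111"  (len 3)
gen 4: "1111"  (len 4)
gen 5: "111011"  (len 6)
gen 6: "1101111"  (len 7)
gen 7: "101111011"  (len 9)
gen 8: "0111101111"  (len 10)
gen 9: "111101111"  (len 9)

111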